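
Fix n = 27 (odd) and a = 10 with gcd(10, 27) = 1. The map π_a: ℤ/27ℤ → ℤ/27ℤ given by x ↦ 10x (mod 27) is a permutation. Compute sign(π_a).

+1

Orbit of 10 under x↦10x: [10, 19, 1]… (length divides ord_27(10)).
The orbit structure of x ↦ 10x mod 27: 15 orbits of sizes [3, 3, 3, 3, 3, 3, 1, 1, 1, 1, 1, 1, 1, 1, 1].
27 − 15 = 12 transpositions; sign(π) = (−1)^12 = +1.
Via Zolotarev, sign(π_{10}) = (10|27) = +1.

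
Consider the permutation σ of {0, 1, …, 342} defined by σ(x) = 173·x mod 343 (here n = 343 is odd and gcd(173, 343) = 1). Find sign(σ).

Orbit of 2 under x↦173x: [2, 3, 176, 264, 53, 251, 205]… (length divides ord_343(173)).
Decompose π into cycles: lengths [294, 42, 6, 1] (4 cycles, including the fixed point 0).
sign(π) = (−1)^{n − #cycles} = (−1)^{343−4} = (−1)^339 = -1.

-1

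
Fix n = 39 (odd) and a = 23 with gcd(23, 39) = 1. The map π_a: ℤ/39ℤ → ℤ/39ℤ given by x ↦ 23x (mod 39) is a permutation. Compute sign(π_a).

-1

Orbit of 38 under x↦23x: [38, 16, 17, 1, 23, 22]… (length divides ord_39(23)).
Decompose π into cycles: lengths [6, 6, 6, 6, 6, 6, 2, 1] (8 cycles, including the fixed point 0).
Σ(ℓ_i−1) = 39−8 = 31; sign = (−1)^31 = -1.
Via Zolotarev, sign(π_{23}) = (23|39) = -1.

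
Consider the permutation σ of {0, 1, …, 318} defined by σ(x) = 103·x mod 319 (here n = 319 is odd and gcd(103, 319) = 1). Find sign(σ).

Trace 82: π^k(82) = [82, 152, 25, 23, 136, 291, 306] for k=0..6.
Cycle type of π: 35×8 + 7×4 + 5×2 + 1; total 15 cycles.
319 − 15 = 304 transpositions; sign(π) = (−1)^304 = +1.
The Jacobi symbol (103|319) = +1 (Zolotarev) agrees.

+1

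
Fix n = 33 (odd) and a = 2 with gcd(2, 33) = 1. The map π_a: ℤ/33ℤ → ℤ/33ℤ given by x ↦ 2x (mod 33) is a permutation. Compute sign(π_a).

Trace 8: π^k(8) = [8, 16, 32, 31, 29, 25, 17] for k=0..6.
Cycle lengths of π_2 on ℤ/33ℤ: [10, 10, 10, 2, 1]; 5 cycles in total.
sign(π) = (−1)^{n − #cycles} = (−1)^{33−5} = (−1)^28 = +1.
Via Zolotarev, sign(π_{2}) = (2|33) = +1.

+1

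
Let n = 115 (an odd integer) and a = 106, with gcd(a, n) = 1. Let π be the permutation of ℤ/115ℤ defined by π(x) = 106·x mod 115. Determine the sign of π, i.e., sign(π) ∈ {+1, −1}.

-1

Start at x=101: 101 → 11 → 16 → 86 → 31 → 66 → 96 → … (one orbit).
Decompose π into cycles: lengths [22, 22, 22, 22, 22, 1, 1, 1, 1, 1] (10 cycles, including the fixed point 0).
10 cycles on 115: each ℓ→(−1)^(ℓ−1), product (−1)^105 = -1.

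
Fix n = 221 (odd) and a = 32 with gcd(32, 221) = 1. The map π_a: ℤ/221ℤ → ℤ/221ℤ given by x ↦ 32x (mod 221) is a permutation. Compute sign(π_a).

Orbit of 16 under x↦32x: [16, 70, 30, 76, 1, 32, 140]… (length divides ord_221(32)).
π_32 has 12 disjoint cycles with lengths [24, 24, 24, 24, 24, 24, 24, 24, 12, 8, 8, 1] on {0,…,220}.
With 12 cycles on 221 points, sign = (−1)^{221−12} = -1.
(32|221)_J = -1 (Zolotarev's lemma cross-check).

-1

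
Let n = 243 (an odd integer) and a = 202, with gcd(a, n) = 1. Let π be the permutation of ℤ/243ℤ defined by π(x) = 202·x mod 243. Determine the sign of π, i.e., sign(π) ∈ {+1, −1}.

+1

Orbit of 229 under x↦202x: [229, 88, 37, 184, 232, 208, 220]… (length divides ord_243(202)).
π_202 has 11 disjoint cycles with lengths [81, 81, 27, 27, 9, 9, 3, 3, 1, 1, 1] on {0,…,242}.
243 − 11 = 232 transpositions; sign(π) = (−1)^232 = +1.
Check: (202/243) = +1 by Zolotarev.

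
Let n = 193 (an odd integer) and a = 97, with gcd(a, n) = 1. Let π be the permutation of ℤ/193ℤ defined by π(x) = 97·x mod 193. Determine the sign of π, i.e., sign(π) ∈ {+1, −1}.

Orbit of 147 under x↦97x: [147, 170, 85, 139, 166, 83, 138]… (length divides ord_193(97)).
Cycle lengths of π_97 on ℤ/193ℤ: [96, 96, 1]; 3 cycles in total.
3 cycles on 193: each ℓ→(−1)^(ℓ−1), product (−1)^190 = +1.

+1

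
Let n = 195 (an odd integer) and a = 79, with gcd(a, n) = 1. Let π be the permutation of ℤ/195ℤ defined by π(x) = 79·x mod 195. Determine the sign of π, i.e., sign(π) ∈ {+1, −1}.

+1

Orbit of 1 under x↦79x: [1, 79]… (length divides ord_195(79)).
Cycle type of π: 2×78 + 1×39; total 117 cycles.
sign(π) = (−1)^{n − #cycles} = (−1)^{195−117} = (−1)^78 = +1.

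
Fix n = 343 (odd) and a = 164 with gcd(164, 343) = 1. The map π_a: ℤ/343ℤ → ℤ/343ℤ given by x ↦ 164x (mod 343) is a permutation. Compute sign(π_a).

-1

Orbit of 326 under x↦164x: [326, 299, 330, 269, 212, 125, 263]… (length divides ord_343(164)).
Cycle type of π: 294 + 42 + 6 + 1; total 4 cycles.
343 − 4 = 339 transpositions; sign(π) = (−1)^339 = -1.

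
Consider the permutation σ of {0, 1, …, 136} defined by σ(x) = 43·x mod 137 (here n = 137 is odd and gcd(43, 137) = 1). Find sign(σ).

-1

Start at x=40: 40 → 76 → 117 → 99 → 10 → 19 → 132 → … (one orbit).
Cycle type of π: 136 + 1; total 2 cycles.
2 cycles on 137: each ℓ→(−1)^(ℓ−1), product (−1)^135 = -1.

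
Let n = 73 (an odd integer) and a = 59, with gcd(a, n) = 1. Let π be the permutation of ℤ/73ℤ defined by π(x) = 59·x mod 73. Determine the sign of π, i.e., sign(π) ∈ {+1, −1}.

Orbit of 59 under x↦59x: [59, 50, 30, 18, 40, 24, 29]… (length divides ord_73(59)).
Cycle lengths of π_59 on ℤ/73ℤ: [72, 1]; 2 cycles in total.
With 2 cycles on 73 points, sign = (−1)^{73−2} = -1.

-1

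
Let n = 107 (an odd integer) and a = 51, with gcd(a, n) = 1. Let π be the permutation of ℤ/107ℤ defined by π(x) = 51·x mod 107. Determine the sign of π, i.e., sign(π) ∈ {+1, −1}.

Trace 68: π^k(68) = [68, 44, 104, 61, 8, 87, 50] for k=0..6.
Decompose π into cycles: lengths [106, 1] (2 cycles, including the fixed point 0).
Σ(ℓ_i−1) = 107−2 = 105; sign = (−1)^105 = -1.

-1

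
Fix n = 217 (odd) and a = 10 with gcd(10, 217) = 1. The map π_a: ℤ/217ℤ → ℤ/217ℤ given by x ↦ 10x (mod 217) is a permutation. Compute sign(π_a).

-1

Trace 78: π^k(78) = [78, 129, 205, 97, 102, 152, 1] for k=0..6.
10 cycles of lengths [30, 30, 30, 30, 30, 30, 15, 15, 6, 1].
217 − 10 = 207 transpositions; sign(π) = (−1)^207 = -1.
The Jacobi symbol (10|217) = -1 (Zolotarev) agrees.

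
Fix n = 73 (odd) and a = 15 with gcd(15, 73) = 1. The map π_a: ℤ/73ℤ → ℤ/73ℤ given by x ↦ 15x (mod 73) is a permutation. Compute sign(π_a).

-1

Start at x=38: 38 → 59 → 9 → 62 → 54 → 7 → 32 → … (one orbit).
Cycle type of π: 72 + 1; total 2 cycles.
With 2 cycles on 73 points, sign = (−1)^{73−2} = -1.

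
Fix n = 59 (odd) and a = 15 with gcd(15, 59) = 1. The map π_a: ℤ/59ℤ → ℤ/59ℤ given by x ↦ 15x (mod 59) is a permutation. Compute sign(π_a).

Start at x=16: 16 → 4 → 1 → 15 → 48 → 12 → 3 → … (one orbit).
3 cycles of lengths [29, 29, 1].
Σ(ℓ_i−1) = 59−3 = 56; sign = (−1)^56 = +1.
Zolotarev: (15|59) = +1, matching the cycle-count sign.

+1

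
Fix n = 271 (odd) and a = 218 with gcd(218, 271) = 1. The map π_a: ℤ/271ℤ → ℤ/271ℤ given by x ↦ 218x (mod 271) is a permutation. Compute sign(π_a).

-1

Start at x=269: 269 → 106 → 73 → 196 → 181 → 163 → 33 → … (one orbit).
π_218 has 2 disjoint cycles with lengths [270, 1] on {0,…,270}.
2 cycles on 271: each ℓ→(−1)^(ℓ−1), product (−1)^269 = -1.
Check: (218/271) = -1 by Zolotarev.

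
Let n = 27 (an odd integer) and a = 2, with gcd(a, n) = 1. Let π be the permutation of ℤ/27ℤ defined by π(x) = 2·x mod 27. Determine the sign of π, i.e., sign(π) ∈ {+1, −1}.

Start at x=16: 16 → 5 → 10 → 20 → 13 → 26 → 25 → … (one orbit).
4 cycles of lengths [18, 6, 2, 1].
n − c = 27 − 4 = 23; sign = (−1)^23 = -1.

-1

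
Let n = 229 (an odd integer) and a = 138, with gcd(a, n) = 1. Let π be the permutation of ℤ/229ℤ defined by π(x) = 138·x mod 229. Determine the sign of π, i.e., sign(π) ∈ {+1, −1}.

Start at x=51: 51 → 168 → 55 → 33 → 203 → 76 → 183 → … (one orbit).
3 cycles of lengths [114, 114, 1].
3 cycles on 229: each ℓ→(−1)^(ℓ−1), product (−1)^226 = +1.
Zolotarev: (138|229) = +1, matching the cycle-count sign.

+1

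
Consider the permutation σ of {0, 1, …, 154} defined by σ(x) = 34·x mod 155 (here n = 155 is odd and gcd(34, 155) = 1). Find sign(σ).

Trace 101: π^k(101) = [101, 24, 41, 154, 121, 84, 66] for k=0..6.
Cycle type of π: 30×5 + 2×2 + 1; total 8 cycles.
155 − 8 = 147 transpositions; sign(π) = (−1)^147 = -1.
Check: (34/155) = -1 by Zolotarev.

-1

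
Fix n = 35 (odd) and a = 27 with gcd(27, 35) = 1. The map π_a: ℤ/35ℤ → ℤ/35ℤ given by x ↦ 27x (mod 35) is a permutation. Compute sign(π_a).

Start at x=1: 1 → 27 → 29 → 13 → 1 (one orbit).
Cycle type of π: 4×7 + 2×3 + 1; total 11 cycles.
11 cycles on 35: each ℓ→(−1)^(ℓ−1), product (−1)^24 = +1.

+1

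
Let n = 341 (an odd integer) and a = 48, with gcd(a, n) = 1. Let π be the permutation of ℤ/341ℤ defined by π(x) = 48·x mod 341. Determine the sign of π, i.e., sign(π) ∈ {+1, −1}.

-1

Start at x=251: 251 → 113 → 309 → 169 → 269 → 295 → 179 → … (one orbit).
Cycle lengths of π_48 on ℤ/341ℤ: [30, 30, 30, 30, 30, 30, 30, 30, 30, 30, 30, 5, 5, 1]; 14 cycles in total.
14 cycles on 341: each ℓ→(−1)^(ℓ−1), product (−1)^327 = -1.
Zolotarev: (48|341) = -1, matching the cycle-count sign.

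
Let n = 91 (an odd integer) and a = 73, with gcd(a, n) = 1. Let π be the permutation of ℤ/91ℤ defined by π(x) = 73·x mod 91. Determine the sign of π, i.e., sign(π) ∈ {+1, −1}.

Orbit of 47 under x↦73x: [47, 64, 31, 79, 34, 25, 5]… (length divides ord_91(73)).
Cycle type of π: 12×6 + 6 + 4×3 + 1; total 11 cycles.
Σ(ℓ_i−1) = 91−11 = 80; sign = (−1)^80 = +1.

+1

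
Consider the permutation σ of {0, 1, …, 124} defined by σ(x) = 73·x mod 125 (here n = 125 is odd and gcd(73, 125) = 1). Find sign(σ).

-1

Start at x=59: 59 → 57 → 36 → 3 → 94 → 112 → 51 → … (one orbit).
Decompose π into cycles: lengths [100, 20, 4, 1] (4 cycles, including the fixed point 0).
sign(π) = (−1)^{n − #cycles} = (−1)^{125−4} = (−1)^121 = -1.
Zolotarev: (73|125) = -1, matching the cycle-count sign.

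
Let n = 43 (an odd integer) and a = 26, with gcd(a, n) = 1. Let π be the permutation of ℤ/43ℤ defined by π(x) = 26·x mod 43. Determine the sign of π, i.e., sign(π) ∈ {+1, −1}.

-1

Orbit of 4 under x↦26x: [4, 18, 38, 42, 17, 12, 11]… (length divides ord_43(26)).
Cycle lengths of π_26 on ℤ/43ℤ: [42, 1]; 2 cycles in total.
sign(π) = (−1)^{n − #cycles} = (−1)^{43−2} = (−1)^41 = -1.
(26|43)_J = -1 (Zolotarev's lemma cross-check).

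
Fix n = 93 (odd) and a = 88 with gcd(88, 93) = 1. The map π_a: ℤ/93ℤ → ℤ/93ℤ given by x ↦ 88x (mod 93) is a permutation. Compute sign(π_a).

-1

Orbit of 37 under x↦88x: [37, 1, 88, 25, 61, 67]… (length divides ord_93(88)).
18 cycles of lengths [6, 6, 6, 6, 6, 6, 6, 6, 6, 6, 6, 6, 6, 6, 6, 1, 1, 1].
Σ(ℓ_i−1) = 93−18 = 75; sign = (−1)^75 = -1.
The Jacobi symbol (88|93) = -1 (Zolotarev) agrees.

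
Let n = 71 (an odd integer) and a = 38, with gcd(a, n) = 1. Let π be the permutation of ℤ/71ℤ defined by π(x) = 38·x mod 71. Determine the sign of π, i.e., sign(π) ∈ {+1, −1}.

+1

Orbit of 20 under x↦38x: [20, 50, 54, 64, 18, 45, 6]… (length divides ord_71(38)).
π_38 has 3 disjoint cycles with lengths [35, 35, 1] on {0,…,70}.
With 3 cycles on 71 points, sign = (−1)^{71−3} = +1.
Check: (38/71) = +1 by Zolotarev.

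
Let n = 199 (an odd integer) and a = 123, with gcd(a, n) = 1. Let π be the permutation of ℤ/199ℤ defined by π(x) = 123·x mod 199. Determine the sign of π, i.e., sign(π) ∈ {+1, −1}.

Start at x=188: 188 → 40 → 144 → 1 → 123 → 5 → 18 → … (one orbit).
The orbit structure of x ↦ 123x mod 199: 7 orbits of sizes [33, 33, 33, 33, 33, 33, 1].
Σ(ℓ_i−1) = 199−7 = 192; sign = (−1)^192 = +1.
The Jacobi symbol (123|199) = +1 (Zolotarev) agrees.

+1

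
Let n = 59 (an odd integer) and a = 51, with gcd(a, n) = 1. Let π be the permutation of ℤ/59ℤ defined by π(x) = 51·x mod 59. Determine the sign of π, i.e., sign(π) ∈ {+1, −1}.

Trace 41: π^k(41) = [41, 26, 28, 12, 22, 1, 51] for k=0..6.
The orbit structure of x ↦ 51x mod 59: 3 orbits of sizes [29, 29, 1].
3 cycles on 59: each ℓ→(−1)^(ℓ−1), product (−1)^56 = +1.

+1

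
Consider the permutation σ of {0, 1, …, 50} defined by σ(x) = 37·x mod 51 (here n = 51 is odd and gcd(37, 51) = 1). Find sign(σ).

-1

Trace 43: π^k(43) = [43, 10, 13, 22, 49, 28, 16] for k=0..6.
Cycle type of π: 16×3 + 1×3; total 6 cycles.
With 6 cycles on 51 points, sign = (−1)^{51−6} = -1.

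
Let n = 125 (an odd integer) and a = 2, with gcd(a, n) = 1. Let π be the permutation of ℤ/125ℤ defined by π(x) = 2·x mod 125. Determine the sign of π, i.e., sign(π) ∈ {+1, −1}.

-1

Trace 8: π^k(8) = [8, 16, 32, 64, 3, 6, 12] for k=0..6.
4 cycles of lengths [100, 20, 4, 1].
125 − 4 = 121 transpositions; sign(π) = (−1)^121 = -1.
Check: (2/125) = -1 by Zolotarev.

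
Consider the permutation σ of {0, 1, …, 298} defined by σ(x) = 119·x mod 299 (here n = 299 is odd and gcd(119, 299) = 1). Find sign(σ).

-1

Orbit of 1 under x↦119x: [1, 119, 108, 294, 3, 58, 25]… (length divides ord_299(119)).
Cycle lengths of π_119 on ℤ/299ℤ: [132, 132, 12, 11, 11, 1]; 6 cycles in total.
299 − 6 = 293 transpositions; sign(π) = (−1)^293 = -1.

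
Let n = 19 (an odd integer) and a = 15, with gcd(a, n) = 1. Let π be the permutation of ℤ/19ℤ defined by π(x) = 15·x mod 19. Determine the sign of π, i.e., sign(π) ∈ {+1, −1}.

Start at x=4: 4 → 3 → 7 → 10 → 17 → 8 → 6 → … (one orbit).
Decompose π into cycles: lengths [18, 1] (2 cycles, including the fixed point 0).
n − c = 19 − 2 = 17; sign = (−1)^17 = -1.

-1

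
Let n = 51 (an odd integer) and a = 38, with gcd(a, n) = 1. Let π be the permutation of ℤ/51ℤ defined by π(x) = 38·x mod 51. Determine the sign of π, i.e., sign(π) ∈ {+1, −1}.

Trace 38: π^k(38) = [38, 16, 47, 1] for k=0..3.
Cycle lengths of π_38 on ℤ/51ℤ: [4, 4, 4, 4, 4, 4, 4, 4, 4, 4, 4, 4, 2, 1]; 14 cycles in total.
sign(π) = (−1)^{n − #cycles} = (−1)^{51−14} = (−1)^37 = -1.
(38|51)_J = -1 (Zolotarev's lemma cross-check).

-1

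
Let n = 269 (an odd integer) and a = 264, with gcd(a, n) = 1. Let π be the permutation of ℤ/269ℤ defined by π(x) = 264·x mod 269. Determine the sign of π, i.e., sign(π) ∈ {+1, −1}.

Orbit of 53 under x↦264x: [53, 4, 249, 100, 38, 79, 143]… (length divides ord_269(264)).
Decompose π into cycles: lengths [134, 134, 1] (3 cycles, including the fixed point 0).
Σ(ℓ_i−1) = 269−3 = 266; sign = (−1)^266 = +1.

+1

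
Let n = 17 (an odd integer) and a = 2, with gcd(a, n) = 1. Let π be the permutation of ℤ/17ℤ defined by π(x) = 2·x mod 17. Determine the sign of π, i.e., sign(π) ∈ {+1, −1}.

Trace 16: π^k(16) = [16, 15, 13, 9, 1, 2, 4] for k=0..6.
Cycle type of π: 8×2 + 1; total 3 cycles.
n − c = 17 − 3 = 14; sign = (−1)^14 = +1.
The Jacobi symbol (2|17) = +1 (Zolotarev) agrees.

+1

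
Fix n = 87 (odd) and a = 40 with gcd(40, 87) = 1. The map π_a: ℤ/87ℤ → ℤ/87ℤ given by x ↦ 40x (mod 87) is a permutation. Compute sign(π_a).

Orbit of 28 under x↦40x: [28, 76, 82, 61, 4, 73, 49]… (length divides ord_87(40)).
The orbit structure of x ↦ 40x mod 87: 6 orbits of sizes [28, 28, 28, 1, 1, 1].
87 − 6 = 81 transpositions; sign(π) = (−1)^81 = -1.

-1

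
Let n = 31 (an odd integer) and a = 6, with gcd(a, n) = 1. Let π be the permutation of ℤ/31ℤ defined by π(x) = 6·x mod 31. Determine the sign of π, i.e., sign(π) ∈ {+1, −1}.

Start at x=30: 30 → 25 → 26 → 1 → 6 → 5 → 30 (one orbit).
Cycle type of π: 6×5 + 1; total 6 cycles.
n − c = 31 − 6 = 25; sign = (−1)^25 = -1.
Check: (6/31) = -1 by Zolotarev.

-1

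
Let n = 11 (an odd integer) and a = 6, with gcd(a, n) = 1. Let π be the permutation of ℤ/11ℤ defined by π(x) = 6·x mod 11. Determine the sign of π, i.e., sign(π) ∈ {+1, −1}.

-1

Start at x=9: 9 → 10 → 5 → 8 → 4 → 2 → 1 → … (one orbit).
Cycle type of π: 10 + 1; total 2 cycles.
n − c = 11 − 2 = 9; sign = (−1)^9 = -1.
Zolotarev: (6|11) = -1, matching the cycle-count sign.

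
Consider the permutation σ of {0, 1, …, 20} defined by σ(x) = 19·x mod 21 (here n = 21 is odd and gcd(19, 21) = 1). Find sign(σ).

Trace 19: π^k(19) = [19, 4, 13, 16, 10, 1] for k=0..5.
Decompose π into cycles: lengths [6, 6, 6, 1, 1, 1] (6 cycles, including the fixed point 0).
With 6 cycles on 21 points, sign = (−1)^{21−6} = -1.
Check: (19/21) = -1 by Zolotarev.

-1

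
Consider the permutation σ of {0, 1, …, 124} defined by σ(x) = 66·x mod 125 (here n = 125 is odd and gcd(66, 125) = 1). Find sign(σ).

+1

Start at x=61: 61 → 26 → 91 → 6 → 21 → 11 → 101 → … (one orbit).
π_66 has 13 disjoint cycles with lengths [25, 25, 25, 25, 5, 5, 5, 5, 1, 1, 1, 1, 1] on {0,…,124}.
Σ(ℓ_i−1) = 125−13 = 112; sign = (−1)^112 = +1.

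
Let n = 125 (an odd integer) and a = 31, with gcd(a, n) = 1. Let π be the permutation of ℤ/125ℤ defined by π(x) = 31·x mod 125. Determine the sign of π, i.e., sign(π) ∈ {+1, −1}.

+1

Trace 36: π^k(36) = [36, 116, 96, 101, 6, 61, 16] for k=0..6.
13 cycles of lengths [25, 25, 25, 25, 5, 5, 5, 5, 1, 1, 1, 1, 1].
125 − 13 = 112 transpositions; sign(π) = (−1)^112 = +1.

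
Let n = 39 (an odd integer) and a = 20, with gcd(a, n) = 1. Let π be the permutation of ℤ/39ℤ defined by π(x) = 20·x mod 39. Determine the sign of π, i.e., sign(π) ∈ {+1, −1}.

+1

Trace 32: π^k(32) = [32, 16, 8, 4, 2, 1, 20] for k=0..6.
Cycle type of π: 12×3 + 2 + 1; total 5 cycles.
With 5 cycles on 39 points, sign = (−1)^{39−5} = +1.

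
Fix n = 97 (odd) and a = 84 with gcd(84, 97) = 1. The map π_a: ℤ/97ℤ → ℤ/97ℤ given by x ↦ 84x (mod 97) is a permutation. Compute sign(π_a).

-1

Start at x=73: 73 → 21 → 18 → 57 → 35 → 30 → 95 → … (one orbit).
π_84 has 2 disjoint cycles with lengths [96, 1] on {0,…,96}.
n − c = 97 − 2 = 95; sign = (−1)^95 = -1.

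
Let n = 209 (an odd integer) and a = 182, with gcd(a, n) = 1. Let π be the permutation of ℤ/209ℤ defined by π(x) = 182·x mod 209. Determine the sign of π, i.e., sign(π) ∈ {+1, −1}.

-1

Start at x=115: 115 → 30 → 26 → 134 → 144 → 83 → 58 → … (one orbit).
14 cycles of lengths [30, 30, 30, 30, 30, 30, 10, 3, 3, 3, 3, 3, 3, 1].
209 − 14 = 195 transpositions; sign(π) = (−1)^195 = -1.
The Jacobi symbol (182|209) = -1 (Zolotarev) agrees.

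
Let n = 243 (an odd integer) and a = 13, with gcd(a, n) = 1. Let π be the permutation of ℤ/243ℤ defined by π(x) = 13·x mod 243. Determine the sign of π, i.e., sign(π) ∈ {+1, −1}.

+1

Start at x=166: 166 → 214 → 109 → 202 → 196 → 118 → 76 → … (one orbit).
11 cycles of lengths [81, 81, 27, 27, 9, 9, 3, 3, 1, 1, 1].
sign(π) = (−1)^{n − #cycles} = (−1)^{243−11} = (−1)^232 = +1.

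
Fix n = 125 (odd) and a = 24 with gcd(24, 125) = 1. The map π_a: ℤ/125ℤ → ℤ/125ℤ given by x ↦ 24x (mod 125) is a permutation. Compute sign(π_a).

Start at x=49: 49 → 51 → 99 → 1 → 24 → 76 → 74 → … (one orbit).
Decompose π into cycles: lengths [10, 10, 10, 10, 10, 10, 10, 10, 10, 10, 2, 2, 2, 2, 2, 2, 2, 2, 2, 2, 2, 2, 1] (23 cycles, including the fixed point 0).
n − c = 125 − 23 = 102; sign = (−1)^102 = +1.

+1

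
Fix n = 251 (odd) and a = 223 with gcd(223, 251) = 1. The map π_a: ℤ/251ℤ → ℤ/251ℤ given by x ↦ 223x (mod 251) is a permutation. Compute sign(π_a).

Trace 118: π^k(118) = [118, 210, 144, 235, 197, 6, 83] for k=0..6.
Decompose π into cycles: lengths [250, 1] (2 cycles, including the fixed point 0).
251 − 2 = 249 transpositions; sign(π) = (−1)^249 = -1.

-1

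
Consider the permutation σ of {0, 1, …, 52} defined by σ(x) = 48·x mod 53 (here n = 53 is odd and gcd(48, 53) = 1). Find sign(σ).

-1

Trace 45: π^k(45) = [45, 40, 12, 46, 35, 37, 27] for k=0..6.
The orbit structure of x ↦ 48x mod 53: 2 orbits of sizes [52, 1].
With 2 cycles on 53 points, sign = (−1)^{53−2} = -1.
(48|53)_J = -1 (Zolotarev's lemma cross-check).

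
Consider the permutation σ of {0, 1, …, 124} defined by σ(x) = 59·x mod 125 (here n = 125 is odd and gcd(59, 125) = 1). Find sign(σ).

+1

Start at x=71: 71 → 64 → 26 → 34 → 6 → 104 → 11 → … (one orbit).
The orbit structure of x ↦ 59x mod 125: 7 orbits of sizes [50, 50, 10, 10, 2, 2, 1].
sign(π) = (−1)^{n − #cycles} = (−1)^{125−7} = (−1)^118 = +1.
Zolotarev: (59|125) = +1, matching the cycle-count sign.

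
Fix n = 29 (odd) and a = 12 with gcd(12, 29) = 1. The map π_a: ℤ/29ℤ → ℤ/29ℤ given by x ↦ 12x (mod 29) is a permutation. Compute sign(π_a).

-1

Orbit of 12 under x↦12x: [12, 28, 17, 1]… (length divides ord_29(12)).
8 cycles of lengths [4, 4, 4, 4, 4, 4, 4, 1].
Σ(ℓ_i−1) = 29−8 = 21; sign = (−1)^21 = -1.
The Jacobi symbol (12|29) = -1 (Zolotarev) agrees.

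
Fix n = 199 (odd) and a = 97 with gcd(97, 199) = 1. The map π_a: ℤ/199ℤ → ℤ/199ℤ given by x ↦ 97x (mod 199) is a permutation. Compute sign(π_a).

-1

Trace 2: π^k(2) = [2, 194, 112, 118, 103, 41, 196] for k=0..6.
Decompose π into cycles: lengths [198, 1] (2 cycles, including the fixed point 0).
199 − 2 = 197 transpositions; sign(π) = (−1)^197 = -1.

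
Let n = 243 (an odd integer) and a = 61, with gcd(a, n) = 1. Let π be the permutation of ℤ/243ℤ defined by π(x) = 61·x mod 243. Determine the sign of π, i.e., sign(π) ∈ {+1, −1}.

+1

Start at x=115: 115 → 211 → 235 → 241 → 121 → 91 → 205 → … (one orbit).
Cycle lengths of π_61 on ℤ/243ℤ: [81, 81, 27, 27, 9, 9, 3, 3, 1, 1, 1]; 11 cycles in total.
With 11 cycles on 243 points, sign = (−1)^{243−11} = +1.
Via Zolotarev, sign(π_{61}) = (61|243) = +1.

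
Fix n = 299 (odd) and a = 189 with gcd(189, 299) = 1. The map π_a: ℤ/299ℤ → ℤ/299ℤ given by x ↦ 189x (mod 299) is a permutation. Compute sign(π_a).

+1

Start at x=285: 285 → 45 → 133 → 21 → 82 → 249 → 118 → … (one orbit).
Cycle lengths of π_189 on ℤ/299ℤ: [132, 132, 22, 12, 1]; 5 cycles in total.
Σ(ℓ_i−1) = 299−5 = 294; sign = (−1)^294 = +1.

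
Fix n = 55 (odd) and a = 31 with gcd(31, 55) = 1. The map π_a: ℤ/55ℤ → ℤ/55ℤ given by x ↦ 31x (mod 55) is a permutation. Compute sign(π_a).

Orbit of 31 under x↦31x: [31, 26, 36, 16, 1]… (length divides ord_55(31)).
Cycle lengths of π_31 on ℤ/55ℤ: [5, 5, 5, 5, 5, 5, 5, 5, 5, 5, 1, 1, 1, 1, 1]; 15 cycles in total.
55 − 15 = 40 transpositions; sign(π) = (−1)^40 = +1.

+1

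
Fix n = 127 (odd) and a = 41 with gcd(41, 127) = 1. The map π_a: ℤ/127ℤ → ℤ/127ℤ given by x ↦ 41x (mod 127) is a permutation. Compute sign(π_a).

Orbit of 32 under x↦41x: [32, 42, 71, 117, 98, 81, 19]… (length divides ord_127(41)).
Decompose π into cycles: lengths [63, 63, 1] (3 cycles, including the fixed point 0).
sign(π) = (−1)^{n − #cycles} = (−1)^{127−3} = (−1)^124 = +1.

+1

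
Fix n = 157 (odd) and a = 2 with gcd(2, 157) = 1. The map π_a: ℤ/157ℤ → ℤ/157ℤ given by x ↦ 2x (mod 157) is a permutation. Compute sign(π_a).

-1

Trace 92: π^k(92) = [92, 27, 54, 108, 59, 118, 79] for k=0..6.
Decompose π into cycles: lengths [52, 52, 52, 1] (4 cycles, including the fixed point 0).
157 − 4 = 153 transpositions; sign(π) = (−1)^153 = -1.
(2|157)_J = -1 (Zolotarev's lemma cross-check).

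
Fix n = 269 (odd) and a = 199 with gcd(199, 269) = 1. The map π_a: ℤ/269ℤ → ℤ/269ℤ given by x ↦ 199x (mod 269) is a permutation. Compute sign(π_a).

+1

Orbit of 190 under x↦199x: [190, 150, 260, 92, 16, 225, 121]… (length divides ord_269(199)).
Cycle lengths of π_199 on ℤ/269ℤ: [134, 134, 1]; 3 cycles in total.
With 3 cycles on 269 points, sign = (−1)^{269−3} = +1.
Check: (199/269) = +1 by Zolotarev.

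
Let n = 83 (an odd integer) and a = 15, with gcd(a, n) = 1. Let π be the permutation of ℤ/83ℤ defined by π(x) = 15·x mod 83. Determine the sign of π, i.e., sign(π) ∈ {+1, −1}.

-1

Orbit of 59 under x↦15x: [59, 55, 78, 8, 37, 57, 25]… (length divides ord_83(15)).
Decompose π into cycles: lengths [82, 1] (2 cycles, including the fixed point 0).
With 2 cycles on 83 points, sign = (−1)^{83−2} = -1.
The Jacobi symbol (15|83) = -1 (Zolotarev) agrees.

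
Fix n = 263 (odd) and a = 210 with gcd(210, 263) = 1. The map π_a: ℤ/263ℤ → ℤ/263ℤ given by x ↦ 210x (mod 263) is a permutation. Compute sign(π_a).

+1

Orbit of 122 under x↦210x: [122, 109, 9, 49, 33, 92, 121]… (length divides ord_263(210)).
3 cycles of lengths [131, 131, 1].
sign(π) = (−1)^{n − #cycles} = (−1)^{263−3} = (−1)^260 = +1.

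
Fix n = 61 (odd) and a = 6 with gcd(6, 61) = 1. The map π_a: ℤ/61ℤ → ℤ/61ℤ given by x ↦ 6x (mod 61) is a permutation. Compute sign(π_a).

Trace 58: π^k(58) = [58, 43, 14, 23, 16, 35, 27] for k=0..6.
2 cycles of lengths [60, 1].
Σ(ℓ_i−1) = 61−2 = 59; sign = (−1)^59 = -1.
Check: (6/61) = -1 by Zolotarev.

-1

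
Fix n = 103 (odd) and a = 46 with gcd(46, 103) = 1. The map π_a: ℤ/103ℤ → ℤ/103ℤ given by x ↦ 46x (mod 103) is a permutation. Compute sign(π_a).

+1

Orbit of 1 under x↦46x: [1, 46, 56]… (length divides ord_103(46)).
35 cycles of lengths [3, 3, 3, 3, 3, 3, 3, 3, 3, 3, 3, 3, 3, 3, 3, 3, 3, 3, 3, 3, 3, 3, 3, 3, 3, 3, 3, 3, 3, 3, 3, 3, 3, 3, 1].
103 − 35 = 68 transpositions; sign(π) = (−1)^68 = +1.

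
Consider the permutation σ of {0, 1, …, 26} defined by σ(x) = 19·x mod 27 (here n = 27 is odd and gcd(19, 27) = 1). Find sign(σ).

+1

Orbit of 10 under x↦19x: [10, 1, 19]… (length divides ord_27(19)).
Cycle type of π: 3×6 + 1×9; total 15 cycles.
With 15 cycles on 27 points, sign = (−1)^{27−15} = +1.
Zolotarev: (19|27) = +1, matching the cycle-count sign.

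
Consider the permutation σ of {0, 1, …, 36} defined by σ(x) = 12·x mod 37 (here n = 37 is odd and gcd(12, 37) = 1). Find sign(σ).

+1

Trace 34: π^k(34) = [34, 1, 12, 33, 26, 16, 7] for k=0..6.
5 cycles of lengths [9, 9, 9, 9, 1].
Σ(ℓ_i−1) = 37−5 = 32; sign = (−1)^32 = +1.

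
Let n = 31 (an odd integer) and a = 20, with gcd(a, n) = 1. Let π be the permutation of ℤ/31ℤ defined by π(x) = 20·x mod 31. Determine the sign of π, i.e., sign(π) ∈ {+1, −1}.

+1

Trace 18: π^k(18) = [18, 19, 8, 5, 7, 16, 10] for k=0..6.
π_20 has 3 disjoint cycles with lengths [15, 15, 1] on {0,…,30}.
n − c = 31 − 3 = 28; sign = (−1)^28 = +1.
Via Zolotarev, sign(π_{20}) = (20|31) = +1.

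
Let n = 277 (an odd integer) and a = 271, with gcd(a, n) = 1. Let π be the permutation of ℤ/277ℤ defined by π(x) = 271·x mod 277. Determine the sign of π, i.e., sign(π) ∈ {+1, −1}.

-1

Start at x=152: 152 → 196 → 209 → 131 → 45 → 7 → 235 → … (one orbit).
The orbit structure of x ↦ 271x mod 277: 2 orbits of sizes [276, 1].
With 2 cycles on 277 points, sign = (−1)^{277−2} = -1.
Zolotarev: (271|277) = -1, matching the cycle-count sign.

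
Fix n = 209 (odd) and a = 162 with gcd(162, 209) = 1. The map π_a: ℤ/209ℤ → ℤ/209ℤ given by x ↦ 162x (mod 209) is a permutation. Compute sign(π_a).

+1

Trace 128: π^k(128) = [128, 45, 184, 130, 160, 4, 21] for k=0..6.
Cycle type of π: 90×2 + 18 + 10 + 1; total 5 cycles.
n − c = 209 − 5 = 204; sign = (−1)^204 = +1.
(162|209)_J = +1 (Zolotarev's lemma cross-check).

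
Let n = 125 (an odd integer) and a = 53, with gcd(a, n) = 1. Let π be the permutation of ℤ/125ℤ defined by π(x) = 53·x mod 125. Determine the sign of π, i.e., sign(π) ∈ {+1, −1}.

-1

Trace 119: π^k(119) = [119, 57, 21, 113, 114, 42, 101] for k=0..6.
π_53 has 4 disjoint cycles with lengths [100, 20, 4, 1] on {0,…,124}.
125 − 4 = 121 transpositions; sign(π) = (−1)^121 = -1.
Via Zolotarev, sign(π_{53}) = (53|125) = -1.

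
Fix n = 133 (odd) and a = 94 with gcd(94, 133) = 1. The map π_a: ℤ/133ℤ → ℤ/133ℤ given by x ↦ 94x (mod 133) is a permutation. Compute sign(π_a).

Start at x=132: 132 → 39 → 75 → 1 → 94 → 58 → 132 (one orbit).
Decompose π into cycles: lengths [6, 6, 6, 6, 6, 6, 6, 6, 6, 6, 6, 6, 6, 6, 6, 6, 6, 6, 6, 2, 2, 2, 2, 2, 2, 2, 2, 2, 1] (29 cycles, including the fixed point 0).
sign(π) = (−1)^{n − #cycles} = (−1)^{133−29} = (−1)^104 = +1.
(94|133)_J = +1 (Zolotarev's lemma cross-check).

+1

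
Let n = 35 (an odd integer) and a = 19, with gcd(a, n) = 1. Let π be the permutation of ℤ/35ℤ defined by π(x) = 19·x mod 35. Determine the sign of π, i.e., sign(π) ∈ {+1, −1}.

Orbit of 1 under x↦19x: [1, 19, 11, 34, 16, 24]… (length divides ord_35(19)).
Decompose π into cycles: lengths [6, 6, 6, 6, 6, 2, 2, 1] (8 cycles, including the fixed point 0).
35 − 8 = 27 transpositions; sign(π) = (−1)^27 = -1.
(19|35)_J = -1 (Zolotarev's lemma cross-check).

-1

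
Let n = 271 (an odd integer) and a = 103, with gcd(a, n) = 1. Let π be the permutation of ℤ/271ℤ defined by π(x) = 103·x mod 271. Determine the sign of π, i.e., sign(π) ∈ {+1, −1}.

Trace 220: π^k(220) = [220, 167, 128, 176, 242, 265, 195] for k=0..6.
Cycle type of π: 135×2 + 1; total 3 cycles.
n − c = 271 − 3 = 268; sign = (−1)^268 = +1.
Via Zolotarev, sign(π_{103}) = (103|271) = +1.

+1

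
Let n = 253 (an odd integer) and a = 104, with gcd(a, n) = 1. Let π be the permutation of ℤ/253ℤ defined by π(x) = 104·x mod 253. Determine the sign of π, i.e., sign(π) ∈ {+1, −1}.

+1

Trace 16: π^k(16) = [16, 146, 4, 163, 1, 104, 190] for k=0..6.
π_104 has 9 disjoint cycles with lengths [55, 55, 55, 55, 11, 11, 5, 5, 1] on {0,…,252}.
sign(π) = (−1)^{n − #cycles} = (−1)^{253−9} = (−1)^244 = +1.
Check: (104/253) = +1 by Zolotarev.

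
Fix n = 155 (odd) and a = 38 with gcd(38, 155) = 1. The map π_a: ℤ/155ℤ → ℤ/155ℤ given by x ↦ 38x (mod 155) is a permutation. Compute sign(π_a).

-1

Start at x=87: 87 → 51 → 78 → 19 → 102 → 1 → 38 → … (one orbit).
Decompose π into cycles: lengths [60, 60, 15, 15, 4, 1] (6 cycles, including the fixed point 0).
With 6 cycles on 155 points, sign = (−1)^{155−6} = -1.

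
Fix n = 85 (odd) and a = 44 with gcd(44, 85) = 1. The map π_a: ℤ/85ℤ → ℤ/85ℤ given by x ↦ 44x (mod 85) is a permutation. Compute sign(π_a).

Trace 21: π^k(21) = [21, 74, 26, 39, 16, 24, 36] for k=0..6.
Decompose π into cycles: lengths [16, 16, 16, 16, 16, 2, 2, 1] (8 cycles, including the fixed point 0).
8 cycles on 85: each ℓ→(−1)^(ℓ−1), product (−1)^77 = -1.
Zolotarev: (44|85) = -1, matching the cycle-count sign.

-1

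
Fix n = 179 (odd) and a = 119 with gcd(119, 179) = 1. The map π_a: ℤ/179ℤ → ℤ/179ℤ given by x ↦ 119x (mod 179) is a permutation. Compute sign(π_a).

-1

Orbit of 174 under x↦119x: [174, 121, 79, 93, 148, 70, 96]… (length divides ord_179(119)).
π_119 has 2 disjoint cycles with lengths [178, 1] on {0,…,178}.
n − c = 179 − 2 = 177; sign = (−1)^177 = -1.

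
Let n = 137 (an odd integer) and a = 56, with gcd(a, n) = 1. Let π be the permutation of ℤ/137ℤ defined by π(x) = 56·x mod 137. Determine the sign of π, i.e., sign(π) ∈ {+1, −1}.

+1

Trace 60: π^k(60) = [60, 72, 59, 16, 74, 34, 123] for k=0..6.
Cycle type of π: 17×8 + 1; total 9 cycles.
137 − 9 = 128 transpositions; sign(π) = (−1)^128 = +1.
Check: (56/137) = +1 by Zolotarev.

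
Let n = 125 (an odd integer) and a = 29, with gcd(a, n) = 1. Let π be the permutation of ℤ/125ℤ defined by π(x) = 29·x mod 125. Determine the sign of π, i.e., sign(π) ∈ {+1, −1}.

Orbit of 94 under x↦29x: [94, 101, 54, 66, 39, 6, 49]… (length divides ord_125(29)).
π_29 has 7 disjoint cycles with lengths [50, 50, 10, 10, 2, 2, 1] on {0,…,124}.
n − c = 125 − 7 = 118; sign = (−1)^118 = +1.

+1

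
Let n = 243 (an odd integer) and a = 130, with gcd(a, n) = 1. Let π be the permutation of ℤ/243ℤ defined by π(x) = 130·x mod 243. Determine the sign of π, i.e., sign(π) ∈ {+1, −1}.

Start at x=58: 58 → 7 → 181 → 202 → 16 → 136 → 184 → … (one orbit).
The orbit structure of x ↦ 130x mod 243: 11 orbits of sizes [81, 81, 27, 27, 9, 9, 3, 3, 1, 1, 1].
11 cycles on 243: each ℓ→(−1)^(ℓ−1), product (−1)^232 = +1.

+1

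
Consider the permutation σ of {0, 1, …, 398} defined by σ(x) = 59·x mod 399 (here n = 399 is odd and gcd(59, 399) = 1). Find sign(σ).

-1

Start at x=293: 293 → 130 → 89 → 64 → 185 → 142 → 398 → … (one orbit).
Decompose π into cycles: lengths [18, 18, 18, 18, 18, 18, 18, 18, 18, 18, 18, 18, 18, 18, 18, 18, 18, 18, 18, 18, 18, 6, 6, 6, 2, 1] (26 cycles, including the fixed point 0).
With 26 cycles on 399 points, sign = (−1)^{399−26} = -1.
Check: (59/399) = -1 by Zolotarev.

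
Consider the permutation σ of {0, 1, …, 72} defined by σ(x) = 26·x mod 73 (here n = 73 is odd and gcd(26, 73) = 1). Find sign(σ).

-1

Start at x=58: 58 → 48 → 7 → 36 → 60 → 27 → 45 → … (one orbit).
The orbit structure of x ↦ 26x mod 73: 2 orbits of sizes [72, 1].
With 2 cycles on 73 points, sign = (−1)^{73−2} = -1.
Via Zolotarev, sign(π_{26}) = (26|73) = -1.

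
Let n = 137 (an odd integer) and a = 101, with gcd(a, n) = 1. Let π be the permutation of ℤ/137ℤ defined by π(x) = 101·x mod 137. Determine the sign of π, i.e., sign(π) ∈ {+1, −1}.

Trace 28: π^k(28) = [28, 88, 120, 64, 25, 59, 68] for k=0..6.
Cycle lengths of π_101 on ℤ/137ℤ: [68, 68, 1]; 3 cycles in total.
Σ(ℓ_i−1) = 137−3 = 134; sign = (−1)^134 = +1.
Zolotarev: (101|137) = +1, matching the cycle-count sign.

+1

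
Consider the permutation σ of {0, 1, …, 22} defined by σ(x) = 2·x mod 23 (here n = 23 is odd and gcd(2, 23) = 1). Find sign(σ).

Trace 2: π^k(2) = [2, 4, 8, 16, 9, 18, 13] for k=0..6.
Cycle lengths of π_2 on ℤ/23ℤ: [11, 11, 1]; 3 cycles in total.
3 cycles on 23: each ℓ→(−1)^(ℓ−1), product (−1)^20 = +1.
Zolotarev: (2|23) = +1, matching the cycle-count sign.

+1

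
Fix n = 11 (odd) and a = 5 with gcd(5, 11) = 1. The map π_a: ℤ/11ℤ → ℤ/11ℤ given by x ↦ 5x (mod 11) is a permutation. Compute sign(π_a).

Start at x=4: 4 → 9 → 1 → 5 → 3 → 4 (one orbit).
3 cycles of lengths [5, 5, 1].
11 − 3 = 8 transpositions; sign(π) = (−1)^8 = +1.
(5|11)_J = +1 (Zolotarev's lemma cross-check).

+1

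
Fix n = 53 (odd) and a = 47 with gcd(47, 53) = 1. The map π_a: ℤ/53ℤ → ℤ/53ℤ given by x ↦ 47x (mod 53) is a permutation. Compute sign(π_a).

Start at x=10: 10 → 46 → 42 → 13 → 28 → 44 → 1 → … (one orbit).
Cycle type of π: 13×4 + 1; total 5 cycles.
With 5 cycles on 53 points, sign = (−1)^{53−5} = +1.
Check: (47/53) = +1 by Zolotarev.

+1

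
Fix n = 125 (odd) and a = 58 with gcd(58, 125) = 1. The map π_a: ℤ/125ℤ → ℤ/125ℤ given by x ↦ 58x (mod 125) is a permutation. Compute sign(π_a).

Trace 59: π^k(59) = [59, 47, 101, 108, 14, 62, 96] for k=0..6.
Cycle lengths of π_58 on ℤ/125ℤ: [100, 20, 4, 1]; 4 cycles in total.
Σ(ℓ_i−1) = 125−4 = 121; sign = (−1)^121 = -1.
Zolotarev: (58|125) = -1, matching the cycle-count sign.

-1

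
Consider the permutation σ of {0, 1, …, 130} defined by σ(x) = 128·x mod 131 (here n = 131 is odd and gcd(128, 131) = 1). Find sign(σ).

-1

Trace 24: π^k(24) = [24, 59, 85, 7, 110, 63, 73] for k=0..6.
π_128 has 2 disjoint cycles with lengths [130, 1] on {0,…,130}.
With 2 cycles on 131 points, sign = (−1)^{131−2} = -1.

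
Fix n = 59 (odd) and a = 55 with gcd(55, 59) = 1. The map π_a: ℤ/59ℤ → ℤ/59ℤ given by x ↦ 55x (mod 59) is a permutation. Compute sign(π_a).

Orbit of 7 under x↦55x: [7, 31, 53, 24, 22, 30, 57]… (length divides ord_59(55)).
Decompose π into cycles: lengths [58, 1] (2 cycles, including the fixed point 0).
With 2 cycles on 59 points, sign = (−1)^{59−2} = -1.
(55|59)_J = -1 (Zolotarev's lemma cross-check).

-1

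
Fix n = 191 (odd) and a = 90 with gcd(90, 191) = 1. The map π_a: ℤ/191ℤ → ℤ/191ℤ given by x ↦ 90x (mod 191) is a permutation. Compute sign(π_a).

Orbit of 98 under x↦90x: [98, 34, 4, 169, 121, 3, 79]… (length divides ord_191(90)).
Cycle type of π: 95×2 + 1; total 3 cycles.
191 − 3 = 188 transpositions; sign(π) = (−1)^188 = +1.
(90|191)_J = +1 (Zolotarev's lemma cross-check).

+1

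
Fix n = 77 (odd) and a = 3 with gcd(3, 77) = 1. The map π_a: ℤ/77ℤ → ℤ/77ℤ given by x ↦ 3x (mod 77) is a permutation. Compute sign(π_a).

Trace 60: π^k(60) = [60, 26, 1, 3, 9, 27, 4] for k=0..6.
The orbit structure of x ↦ 3x mod 77: 6 orbits of sizes [30, 30, 6, 5, 5, 1].
Σ(ℓ_i−1) = 77−6 = 71; sign = (−1)^71 = -1.
The Jacobi symbol (3|77) = -1 (Zolotarev) agrees.

-1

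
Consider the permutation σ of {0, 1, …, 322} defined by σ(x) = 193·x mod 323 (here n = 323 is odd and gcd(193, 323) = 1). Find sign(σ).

+1

Orbit of 109 under x↦193x: [109, 42, 31, 169, 317, 134, 22]… (length divides ord_323(193)).
Decompose π into cycles: lengths [144, 144, 18, 16, 1] (5 cycles, including the fixed point 0).
Σ(ℓ_i−1) = 323−5 = 318; sign = (−1)^318 = +1.
Zolotarev: (193|323) = +1, matching the cycle-count sign.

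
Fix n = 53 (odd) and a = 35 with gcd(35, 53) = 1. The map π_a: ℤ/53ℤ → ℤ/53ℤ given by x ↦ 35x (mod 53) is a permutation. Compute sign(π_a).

-1

Start at x=7: 7 → 33 → 42 → 39 → 40 → 22 → 28 → … (one orbit).
Cycle type of π: 52 + 1; total 2 cycles.
n − c = 53 − 2 = 51; sign = (−1)^51 = -1.
The Jacobi symbol (35|53) = -1 (Zolotarev) agrees.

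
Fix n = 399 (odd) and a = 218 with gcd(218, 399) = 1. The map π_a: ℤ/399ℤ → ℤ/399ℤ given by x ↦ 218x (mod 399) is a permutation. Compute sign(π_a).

Trace 134: π^k(134) = [134, 85, 176, 64, 386, 358, 239] for k=0..6.
Decompose π into cycles: lengths [18, 18, 18, 18, 18, 18, 18, 18, 18, 18, 18, 18, 18, 18, 9, 9, 9, 9, 9, 9, 9, 9, 9, 9, 9, 9, 9, 9, 2, 2, 2, 2, 2, 2, 2, 1, 1, 1, 1, 1, 1, 1] (42 cycles, including the fixed point 0).
n − c = 399 − 42 = 357; sign = (−1)^357 = -1.

-1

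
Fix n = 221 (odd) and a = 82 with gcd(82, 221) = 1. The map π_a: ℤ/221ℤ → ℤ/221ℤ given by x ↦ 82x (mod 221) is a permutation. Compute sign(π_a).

Trace 62: π^k(62) = [62, 1, 82, 94, 194, 217, 114] for k=0..6.
Cycle type of π: 48×4 + 16 + 6×2 + 1; total 8 cycles.
With 8 cycles on 221 points, sign = (−1)^{221−8} = -1.

-1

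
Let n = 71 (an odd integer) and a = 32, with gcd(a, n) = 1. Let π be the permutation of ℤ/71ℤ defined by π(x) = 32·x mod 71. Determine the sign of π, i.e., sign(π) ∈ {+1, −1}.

+1

Start at x=32: 32 → 30 → 37 → 48 → 45 → 20 → 1 → 32 (one orbit).
Decompose π into cycles: lengths [7, 7, 7, 7, 7, 7, 7, 7, 7, 7, 1] (11 cycles, including the fixed point 0).
71 − 11 = 60 transpositions; sign(π) = (−1)^60 = +1.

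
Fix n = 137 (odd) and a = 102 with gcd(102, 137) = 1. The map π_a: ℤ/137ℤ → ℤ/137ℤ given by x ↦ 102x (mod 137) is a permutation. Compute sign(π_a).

-1

Orbit of 127 under x↦102x: [127, 76, 80, 77, 45, 69, 51]… (length divides ord_137(102)).
2 cycles of lengths [136, 1].
2 cycles on 137: each ℓ→(−1)^(ℓ−1), product (−1)^135 = -1.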